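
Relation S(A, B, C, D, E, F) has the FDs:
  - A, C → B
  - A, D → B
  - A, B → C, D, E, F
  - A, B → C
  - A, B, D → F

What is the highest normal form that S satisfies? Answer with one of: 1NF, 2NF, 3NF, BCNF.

Candidate keys: {A, B}, {A, C}, {A, D}. Prime attributes: {A, B, C, D}.
Each dependency's left side is a superkey — BCNF holds.

BCNF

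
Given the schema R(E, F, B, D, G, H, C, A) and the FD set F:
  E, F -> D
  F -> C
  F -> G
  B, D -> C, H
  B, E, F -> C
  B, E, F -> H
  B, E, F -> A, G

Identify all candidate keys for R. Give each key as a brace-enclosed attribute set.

{B, E, F} never appear on the right of any FD, so every key must include all of them.
Closure of {B, E, F} is {A, B, C, D, E, F, G, H}, the whole schema; {B, E, F} is a candidate key.
No other minimal set has full closure, so this is the only candidate key.

{B, E, F}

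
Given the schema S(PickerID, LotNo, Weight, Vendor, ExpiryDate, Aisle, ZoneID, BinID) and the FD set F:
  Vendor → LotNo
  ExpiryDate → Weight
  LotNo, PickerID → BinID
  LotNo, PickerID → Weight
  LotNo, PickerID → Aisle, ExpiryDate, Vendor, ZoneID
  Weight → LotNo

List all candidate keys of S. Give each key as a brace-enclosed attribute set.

{ExpiryDate, PickerID}, {LotNo, PickerID}, {PickerID, Vendor}, {PickerID, Weight}

Attributes never on any right-hand side: {PickerID} — every candidate key must contain it.
{ExpiryDate, PickerID}⁺ = {Aisle, BinID, ExpiryDate, LotNo, PickerID, Vendor, Weight, ZoneID} — all of the relation — so {ExpiryDate, PickerID} is a candidate key.
{LotNo, PickerID}⁺ = {Aisle, BinID, ExpiryDate, LotNo, PickerID, Vendor, Weight, ZoneID} — all of the relation — so {LotNo, PickerID} is a candidate key.
{PickerID, Vendor}⁺ = {Aisle, BinID, ExpiryDate, LotNo, PickerID, Vendor, Weight, ZoneID} — all of the relation — so {PickerID, Vendor} is a candidate key.
{PickerID, Weight}⁺ = {Aisle, BinID, ExpiryDate, LotNo, PickerID, Vendor, Weight, ZoneID} — all of the relation — so {PickerID, Weight} is a candidate key.
No proper subset of any of these is a key, and no other minimal superkey exists.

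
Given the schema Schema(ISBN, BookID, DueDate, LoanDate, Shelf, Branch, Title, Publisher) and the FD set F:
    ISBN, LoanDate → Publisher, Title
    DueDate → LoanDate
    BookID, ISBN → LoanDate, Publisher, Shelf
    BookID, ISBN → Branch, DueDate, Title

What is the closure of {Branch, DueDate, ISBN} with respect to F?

{Branch, DueDate, ISBN, LoanDate, Publisher, Title}

Start with {Branch, DueDate, ISBN}.
DueDate → LoanDate applies; add {LoanDate} → now {Branch, DueDate, ISBN, LoanDate}.
ISBN, LoanDate → Publisher, Title applies; add {Publisher, Title} → now {Branch, DueDate, ISBN, LoanDate, Publisher, Title}.
No further FD applies.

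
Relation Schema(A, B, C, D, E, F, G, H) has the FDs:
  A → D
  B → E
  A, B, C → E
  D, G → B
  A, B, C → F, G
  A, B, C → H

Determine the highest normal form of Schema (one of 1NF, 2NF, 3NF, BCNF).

1NF

Candidate keys: {A, B, C}, {A, C, G}. Prime attributes: {A, B, C, G}.
A → D breaks BCNF: {A}⁺ = {A, D}, so {A} is not a superkey.
Because {D} is non-prime and the left side of A → D is not a superkey, the relation is not in 3NF.
{A} is a proper subset of the key {A, B, C}, and {A}⁺ contains the non-prime attribute {D} — a partial dependency, so 2NF is violated.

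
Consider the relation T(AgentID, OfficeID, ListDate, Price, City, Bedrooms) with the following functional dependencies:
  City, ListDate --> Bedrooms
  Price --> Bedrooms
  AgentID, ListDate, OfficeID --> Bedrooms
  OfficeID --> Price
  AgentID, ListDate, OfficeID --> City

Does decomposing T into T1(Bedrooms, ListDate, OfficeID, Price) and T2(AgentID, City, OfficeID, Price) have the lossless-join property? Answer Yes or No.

No

Common attributes: {OfficeID, Price}; their closure is {Bedrooms, OfficeID, Price}.
Neither T1 nor T2 is contained in that closure, so the decomposition is lossy.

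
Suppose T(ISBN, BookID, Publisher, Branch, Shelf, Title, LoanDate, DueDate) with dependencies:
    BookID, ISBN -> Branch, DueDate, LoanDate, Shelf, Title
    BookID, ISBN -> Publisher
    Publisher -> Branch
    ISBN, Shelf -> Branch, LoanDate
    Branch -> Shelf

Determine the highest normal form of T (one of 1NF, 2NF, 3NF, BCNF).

2NF

Candidate key: {BookID, ISBN}. Prime attributes: {BookID, ISBN}.
Publisher -> Branch: {Publisher}⁺ = {Branch, Publisher, Shelf}, which is not all of the attributes, so the left side is not a superkey — BCNF is violated.
Publisher -> Branch has non-prime {Branch} on the right and a non-superkey on the left, so 3NF fails.
Checking every proper subset of each key, none determines a non-prime attribute — 2NF is satisfied.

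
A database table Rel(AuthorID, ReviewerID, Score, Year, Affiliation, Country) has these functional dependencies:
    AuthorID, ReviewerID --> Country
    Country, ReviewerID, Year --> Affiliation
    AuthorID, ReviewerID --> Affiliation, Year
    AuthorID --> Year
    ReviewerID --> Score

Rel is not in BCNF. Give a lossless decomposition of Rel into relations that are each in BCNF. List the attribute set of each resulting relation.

Candidate key of the original relation: {AuthorID, ReviewerID}.
{Affiliation, AuthorID, Country, ReviewerID, Score, Year}: {Country, ReviewerID, Year} determines {Affiliation, Country, ReviewerID, Score, Year} here but is not a superkey — split on Country, ReviewerID, Year --> Affiliation, Score, giving {Affiliation, Country, ReviewerID, Score, Year} and {AuthorID, Country, ReviewerID, Year}.
{Affiliation, Country, ReviewerID, Score, Year}: {ReviewerID} determines {ReviewerID, Score} here but is not a superkey — split on ReviewerID --> Score, giving {ReviewerID, Score} and {Affiliation, Country, ReviewerID, Year}.
{ReviewerID, Score} has no BCNF violation.
{Affiliation, Country, ReviewerID, Year} has no BCNF violation.
{AuthorID, Country, ReviewerID, Year}: {AuthorID} determines {AuthorID, Year} here but is not a superkey — split on AuthorID --> Year, giving {AuthorID, Year} and {AuthorID, Country, ReviewerID}.
{AuthorID, Year} has no BCNF violation.
{AuthorID, Country, ReviewerID} has no BCNF violation.

{Affiliation, Country, ReviewerID, Year}; {AuthorID, Country, ReviewerID}; {AuthorID, Year}; {ReviewerID, Score}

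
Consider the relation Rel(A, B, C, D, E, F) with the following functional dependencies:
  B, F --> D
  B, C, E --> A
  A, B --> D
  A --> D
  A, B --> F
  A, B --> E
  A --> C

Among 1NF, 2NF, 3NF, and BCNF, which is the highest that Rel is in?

Candidate keys: {A, B}, {B, C, E}. Prime attributes: {A, B, C, E}.
For B, F --> D we have {B, F}⁺ = {B, D, F}; {B, F} is not a superkey, so BCNF fails.
B, F --> D has non-prime {D} on the right and a non-superkey on the left, so 3NF fails.
{A} is a proper subset of the key {A, B}, and {A}⁺ contains the non-prime attribute {D} — a partial dependency, so 2NF is violated.

1NF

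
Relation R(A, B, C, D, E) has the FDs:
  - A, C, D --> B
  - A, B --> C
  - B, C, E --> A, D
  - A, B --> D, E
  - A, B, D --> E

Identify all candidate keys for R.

{A, B}, {A, C, D}, {B, C, E}

{A, B}⁺ = {A, B, C, D, E}, which is every attribute, so {A, B} is a candidate key.
{A, C, D}⁺ = {A, B, C, D, E}, which is every attribute, so {A, C, D} is a candidate key.
{B, C, E}⁺ = {A, B, C, D, E}, which is every attribute, so {B, C, E} is a candidate key.
These are minimal and exhaustive — every other superkey contains one of them.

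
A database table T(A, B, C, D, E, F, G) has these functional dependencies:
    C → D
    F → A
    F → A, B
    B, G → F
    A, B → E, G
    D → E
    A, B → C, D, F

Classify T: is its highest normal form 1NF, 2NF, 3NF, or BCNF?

2NF

Candidate keys: {A, B}, {B, G}, {F}. Prime attributes: {A, B, F, G}.
C → D breaks BCNF: {C}⁺ = {C, D, E}, so {C} is not a superkey.
Because {D} is non-prime and the left side of C → D is not a superkey, the relation is not in 3NF.
No proper subset of a key has a non-prime attribute in its closure, so there is no partial dependency; 2NF holds.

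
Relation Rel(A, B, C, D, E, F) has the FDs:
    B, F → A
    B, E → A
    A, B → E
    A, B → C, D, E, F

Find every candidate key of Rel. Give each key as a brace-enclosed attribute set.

{A, B}, {B, E}, {B, F}

Attributes never on any right-hand side: {B} — every candidate key must contain it.
{A, B}⁺ = {A, B, C, D, E, F} — all of the relation — so {A, B} is a candidate key.
{B, E}⁺ = {A, B, C, D, E, F} — all of the relation — so {B, E} is a candidate key.
{B, F}⁺ = {A, B, C, D, E, F} — all of the relation — so {B, F} is a candidate key.
No proper subset of any of these is a key, and no other minimal superkey exists.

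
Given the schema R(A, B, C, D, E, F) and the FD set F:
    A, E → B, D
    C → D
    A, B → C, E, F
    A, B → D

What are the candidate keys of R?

{A, B}, {A, E}

No FD produces {A}, so it must be in every candidate key.
{A, B} is a candidate key since {A, B}⁺ = {A, B, C, D, E, F} covers every attribute.
{A, E} is a candidate key since {A, E}⁺ = {A, B, C, D, E, F} covers every attribute.
No proper subset of any of these is a key, and no other minimal superkey exists.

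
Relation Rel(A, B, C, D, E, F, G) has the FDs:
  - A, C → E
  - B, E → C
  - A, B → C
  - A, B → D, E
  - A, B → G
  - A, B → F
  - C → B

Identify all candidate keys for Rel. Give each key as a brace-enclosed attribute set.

{A, B}, {A, C}

No FD produces {A}, so it must be in every candidate key.
Closure of {A, B} is {A, B, C, D, E, F, G}, the whole schema; {A, B} is a candidate key.
Closure of {A, C} is {A, B, C, D, E, F, G}, the whole schema; {A, C} is a candidate key.
Any other superkey properly contains one of these, so there are no further candidate keys.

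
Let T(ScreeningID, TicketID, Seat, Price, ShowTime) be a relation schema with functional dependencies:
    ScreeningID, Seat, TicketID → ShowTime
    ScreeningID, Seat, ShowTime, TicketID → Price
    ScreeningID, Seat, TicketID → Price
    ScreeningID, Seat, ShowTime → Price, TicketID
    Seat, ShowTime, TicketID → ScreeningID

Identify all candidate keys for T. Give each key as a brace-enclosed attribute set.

No FD produces {Seat}, so it must be in every candidate key.
{ScreeningID, Seat, ShowTime} is a candidate key since {ScreeningID, Seat, ShowTime}⁺ = {Price, ScreeningID, Seat, ShowTime, TicketID} covers every attribute.
{ScreeningID, Seat, TicketID} is a candidate key since {ScreeningID, Seat, TicketID}⁺ = {Price, ScreeningID, Seat, ShowTime, TicketID} covers every attribute.
{Seat, ShowTime, TicketID} is a candidate key since {Seat, ShowTime, TicketID}⁺ = {Price, ScreeningID, Seat, ShowTime, TicketID} covers every attribute.
No proper subset of any of these is a key, and no other minimal superkey exists.

{ScreeningID, Seat, ShowTime}, {ScreeningID, Seat, TicketID}, {Seat, ShowTime, TicketID}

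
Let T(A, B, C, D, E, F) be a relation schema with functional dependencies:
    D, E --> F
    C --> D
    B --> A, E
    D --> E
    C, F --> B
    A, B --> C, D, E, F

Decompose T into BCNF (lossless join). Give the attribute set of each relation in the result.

Candidate keys of the original relation: {B}, {C}.
Within {A, B, C, D, E, F}: {D, E}⁺ ∩ {A, B, C, D, E, F} = {D, E, F}, not the whole set, so D, E --> F violates BCNF; decompose into {D, E, F} and {A, B, C, D, E}.
{D, E, F} is in BCNF.
Within {A, B, C, D, E}: {D}⁺ ∩ {A, B, C, D, E} = {D, E}, not the whole set, so D --> E violates BCNF; decompose into {D, E} and {A, B, C, D}.
{D, E} is in BCNF.
{A, B, C, D} is in BCNF.

{A, B, C, D}; {D, E, F}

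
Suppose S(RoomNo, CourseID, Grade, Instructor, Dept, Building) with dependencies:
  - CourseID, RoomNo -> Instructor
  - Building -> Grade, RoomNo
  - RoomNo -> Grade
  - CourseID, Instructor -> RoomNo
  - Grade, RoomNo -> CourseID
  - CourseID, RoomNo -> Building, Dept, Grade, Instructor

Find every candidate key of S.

Closure of {Building} is {Building, CourseID, Dept, Grade, Instructor, RoomNo}, the whole schema; {Building} is a candidate key.
Closure of {RoomNo} is {Building, CourseID, Dept, Grade, Instructor, RoomNo}, the whole schema; {RoomNo} is a candidate key.
Closure of {CourseID, Instructor} is {Building, CourseID, Dept, Grade, Instructor, RoomNo}, the whole schema; {CourseID, Instructor} is a candidate key.
No proper subset of any of these is a key, and no other minimal superkey exists.

{Building}, {CourseID, Instructor}, {RoomNo}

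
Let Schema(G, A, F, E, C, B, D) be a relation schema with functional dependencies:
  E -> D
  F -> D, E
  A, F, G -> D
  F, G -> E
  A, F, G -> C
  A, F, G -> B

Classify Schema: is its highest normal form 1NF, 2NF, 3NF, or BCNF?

Candidate key: {A, F, G}. Prime attributes: {A, F, G}.
E -> D: {E}⁺ = {D, E}, which is not all of the attributes, so the left side is not a superkey — BCNF is violated.
E -> D determines the non-prime attribute {D} from a non-superkey — 3NF is violated.
Since {F} ⊂ {A, F, G} and {F}⁺ ⊇ {D, E} with {D, E} non-prime, there is a partial dependency; 2NF fails.

1NF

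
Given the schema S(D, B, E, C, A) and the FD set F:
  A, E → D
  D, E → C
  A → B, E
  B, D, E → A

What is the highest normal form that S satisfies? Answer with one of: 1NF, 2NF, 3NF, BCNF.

Candidate keys: {A}, {B, D, E}. Prime attributes: {A, B, D, E}.
D, E → C: {D, E}⁺ = {C, D, E}, which is not all of the attributes, so the left side is not a superkey — BCNF is violated.
Because {C} is non-prime and the left side of D, E → C is not a superkey, the relation is not in 3NF.
The proper key subset {D, E} of {B, D, E} determines non-prime {C}, so the relation is not even in 2NF.

1NF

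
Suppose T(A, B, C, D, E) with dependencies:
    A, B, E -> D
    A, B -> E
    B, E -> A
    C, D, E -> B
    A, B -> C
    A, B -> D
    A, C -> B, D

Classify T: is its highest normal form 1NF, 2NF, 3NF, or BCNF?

Candidate keys: {A, B}, {A, C}, {B, E}, {C, D, E}. Prime attributes: {A, B, C, D, E}.
The left-hand side of every FD is a superkey, so BCNF is satisfied.

BCNF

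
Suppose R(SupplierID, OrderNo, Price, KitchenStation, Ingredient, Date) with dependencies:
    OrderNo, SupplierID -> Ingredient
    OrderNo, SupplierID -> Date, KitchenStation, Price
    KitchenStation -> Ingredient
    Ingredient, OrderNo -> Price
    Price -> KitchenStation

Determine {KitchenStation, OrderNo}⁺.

Start with {KitchenStation, OrderNo}.
KitchenStation -> Ingredient applies; add {Ingredient} → now {Ingredient, KitchenStation, OrderNo}.
Ingredient, OrderNo -> Price applies; add {Price} → now {Ingredient, KitchenStation, OrderNo, Price}.
No further FD applies.

{Ingredient, KitchenStation, OrderNo, Price}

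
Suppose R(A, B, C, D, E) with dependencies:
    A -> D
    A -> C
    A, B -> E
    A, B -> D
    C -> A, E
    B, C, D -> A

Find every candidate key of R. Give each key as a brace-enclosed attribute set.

{A, B}, {B, C}

Attributes never on any right-hand side: {B} — every candidate key must contain it.
{A, B} is a candidate key since {A, B}⁺ = {A, B, C, D, E} covers every attribute.
{B, C} is a candidate key since {B, C}⁺ = {A, B, C, D, E} covers every attribute.
No proper subset of any of these is a key, and no other minimal superkey exists.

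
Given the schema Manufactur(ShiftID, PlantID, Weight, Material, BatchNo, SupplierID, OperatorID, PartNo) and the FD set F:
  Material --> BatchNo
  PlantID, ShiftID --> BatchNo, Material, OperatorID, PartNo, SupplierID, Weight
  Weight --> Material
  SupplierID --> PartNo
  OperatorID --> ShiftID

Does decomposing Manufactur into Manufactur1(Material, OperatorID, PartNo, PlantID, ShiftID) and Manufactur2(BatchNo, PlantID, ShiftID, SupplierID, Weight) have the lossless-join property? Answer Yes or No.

Yes

The shared attributes are {PlantID, ShiftID} and {PlantID, ShiftID}⁺ = {BatchNo, Material, OperatorID, PartNo, PlantID, ShiftID, SupplierID, Weight}.
Manufactur1 is contained in that closure, so Manufactur1 ∩ Manufactur2 --> Manufactur1 holds and the join is lossless.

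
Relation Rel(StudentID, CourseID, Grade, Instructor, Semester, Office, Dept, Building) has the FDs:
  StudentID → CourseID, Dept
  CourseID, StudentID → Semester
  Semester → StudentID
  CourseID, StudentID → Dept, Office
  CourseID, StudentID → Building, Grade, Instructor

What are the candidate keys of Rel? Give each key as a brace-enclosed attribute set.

{Semester}, {StudentID}

{Semester}⁺ = {Building, CourseID, Dept, Grade, Instructor, Office, Semester, StudentID}, which is every attribute, so {Semester} is a candidate key.
{StudentID}⁺ = {Building, CourseID, Dept, Grade, Instructor, Office, Semester, StudentID}, which is every attribute, so {StudentID} is a candidate key.
Any other superkey properly contains one of these, so there are no further candidate keys.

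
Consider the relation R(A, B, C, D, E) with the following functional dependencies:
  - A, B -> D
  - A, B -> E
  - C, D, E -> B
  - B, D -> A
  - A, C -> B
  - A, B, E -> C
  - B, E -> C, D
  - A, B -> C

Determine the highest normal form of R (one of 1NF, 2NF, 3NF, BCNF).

BCNF

Candidate keys: {A, B}, {A, C}, {B, D}, {B, E}, {C, D, E}. Prime attributes: {A, B, C, D, E}.
Each dependency's left side is a superkey — BCNF holds.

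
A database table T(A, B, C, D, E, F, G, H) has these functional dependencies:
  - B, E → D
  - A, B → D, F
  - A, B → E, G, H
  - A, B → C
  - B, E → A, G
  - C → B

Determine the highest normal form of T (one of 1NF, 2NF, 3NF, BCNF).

Candidate keys: {A, B}, {A, C}, {B, E}, {C, E}. Prime attributes: {A, B, C, E}.
C → B: {C}⁺ = {B, C}, which is not all of the attributes, so the left side is not a superkey — BCNF is violated.
Its right-hand attributes {B} are all prime, as are those of every other non-superkey FD — the relation is in 3NF.

3NF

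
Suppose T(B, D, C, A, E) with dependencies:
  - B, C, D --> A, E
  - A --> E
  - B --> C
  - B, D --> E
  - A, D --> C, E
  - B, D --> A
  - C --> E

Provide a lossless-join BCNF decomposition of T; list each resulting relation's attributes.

{A, B, D}; {A, E}; {B, C}

Candidate key of the original relation: {B, D}.
{A, B, C, D, E}: {A} determines {A, E} here but is not a superkey — split on A --> E, giving {A, E} and {A, B, C, D}.
{A, E} is in BCNF.
{A, B, C, D}: {B} determines {B, C} here but is not a superkey — split on B --> C, giving {B, C} and {A, B, D}.
{B, C} is in BCNF.
{A, B, D} is in BCNF.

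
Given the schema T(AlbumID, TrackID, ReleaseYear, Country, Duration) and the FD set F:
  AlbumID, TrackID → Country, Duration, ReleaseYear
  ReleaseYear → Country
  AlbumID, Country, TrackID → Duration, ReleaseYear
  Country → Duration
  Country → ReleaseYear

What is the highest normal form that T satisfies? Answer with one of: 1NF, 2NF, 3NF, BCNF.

2NF

Candidate key: {AlbumID, TrackID}. Prime attributes: {AlbumID, TrackID}.
ReleaseYear → Country: {ReleaseYear}⁺ = {Country, Duration, ReleaseYear}, which is not all of the attributes, so the left side is not a superkey — BCNF is violated.
Because {Country} is non-prime and the left side of ReleaseYear → Country is not a superkey, the relation is not in 3NF.
Checking every proper subset of each key, none determines a non-prime attribute — 2NF is satisfied.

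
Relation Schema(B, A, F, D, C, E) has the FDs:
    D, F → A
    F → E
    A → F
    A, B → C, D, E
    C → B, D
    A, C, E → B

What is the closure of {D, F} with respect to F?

Start with {D, F}.
D, F → A applies; add {A} → now {A, D, F}.
F → E applies; add {E} → now {A, D, E, F}.
No further FD applies.

{A, D, E, F}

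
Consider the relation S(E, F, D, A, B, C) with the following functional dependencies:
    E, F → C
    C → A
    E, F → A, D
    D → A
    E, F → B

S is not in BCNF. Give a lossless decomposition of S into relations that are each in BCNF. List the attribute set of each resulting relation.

Candidate key of the original relation: {E, F}.
Within {A, B, C, D, E, F}: {C}⁺ ∩ {A, B, C, D, E, F} = {A, C}, not the whole set, so C → A violates BCNF; decompose into {A, C} and {B, C, D, E, F}.
{A, C} has no BCNF violation.
{B, C, D, E, F} has no BCNF violation.

{A, C}; {B, C, D, E, F}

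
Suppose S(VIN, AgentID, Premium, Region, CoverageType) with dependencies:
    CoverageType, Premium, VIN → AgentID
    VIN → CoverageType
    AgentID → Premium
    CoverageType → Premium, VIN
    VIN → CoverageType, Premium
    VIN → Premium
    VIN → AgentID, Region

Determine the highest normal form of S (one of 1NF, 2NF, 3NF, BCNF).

Candidate keys: {CoverageType}, {VIN}. Prime attributes: {CoverageType, VIN}.
AgentID → Premium: {AgentID}⁺ = {AgentID, Premium}, which is not all of the attributes, so the left side is not a superkey — BCNF is violated.
Because {Premium} is non-prime and the left side of AgentID → Premium is not a superkey, the relation is not in 3NF.
Every candidate key is a single attribute, so no partial dependency is possible; 2NF holds.

2NF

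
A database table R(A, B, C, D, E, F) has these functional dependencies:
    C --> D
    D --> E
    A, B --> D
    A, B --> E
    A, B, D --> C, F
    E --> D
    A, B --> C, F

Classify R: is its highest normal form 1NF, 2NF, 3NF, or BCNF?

Candidate key: {A, B}. Prime attributes: {A, B}.
C --> D breaks BCNF: {C}⁺ = {C, D, E}, so {C} is not a superkey.
C --> D has non-prime {D} on the right and a non-superkey on the left, so 3NF fails.
Checking every proper subset of each key, none determines a non-prime attribute — 2NF is satisfied.

2NF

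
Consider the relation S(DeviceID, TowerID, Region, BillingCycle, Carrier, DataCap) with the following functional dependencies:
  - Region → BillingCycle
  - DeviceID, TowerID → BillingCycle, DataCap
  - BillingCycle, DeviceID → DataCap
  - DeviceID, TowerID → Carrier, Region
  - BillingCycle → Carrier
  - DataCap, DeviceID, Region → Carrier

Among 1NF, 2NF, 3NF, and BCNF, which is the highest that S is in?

Candidate key: {DeviceID, TowerID}. Prime attributes: {DeviceID, TowerID}.
For Region → BillingCycle we have {Region}⁺ = {BillingCycle, Carrier, Region}; {Region} is not a superkey, so BCNF fails.
Region → BillingCycle determines the non-prime attribute {BillingCycle} from a non-superkey — 3NF is violated.
No non-prime attribute depends on a proper subset of any candidate key, so 2NF holds.

2NF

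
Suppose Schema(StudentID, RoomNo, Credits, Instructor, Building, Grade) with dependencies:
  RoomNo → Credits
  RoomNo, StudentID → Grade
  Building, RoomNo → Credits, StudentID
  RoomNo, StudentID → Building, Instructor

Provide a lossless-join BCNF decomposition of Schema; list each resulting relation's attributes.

{Building, Grade, Instructor, RoomNo, StudentID}; {Credits, RoomNo}

Candidate keys of the original relation: {Building, RoomNo}, {RoomNo, StudentID}.
{Building, Credits, Grade, Instructor, RoomNo, StudentID}: {RoomNo} determines {Credits, RoomNo} here but is not a superkey — split on RoomNo → Credits, giving {Credits, RoomNo} and {Building, Grade, Instructor, RoomNo, StudentID}.
{Credits, RoomNo} has no BCNF violation.
{Building, Grade, Instructor, RoomNo, StudentID} has no BCNF violation.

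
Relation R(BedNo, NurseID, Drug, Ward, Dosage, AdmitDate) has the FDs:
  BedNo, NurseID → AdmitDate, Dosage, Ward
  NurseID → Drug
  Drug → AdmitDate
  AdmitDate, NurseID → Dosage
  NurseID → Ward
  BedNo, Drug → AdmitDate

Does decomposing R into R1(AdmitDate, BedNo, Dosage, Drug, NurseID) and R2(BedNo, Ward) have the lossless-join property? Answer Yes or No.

The shared attributes are {BedNo} and {BedNo}⁺ = {BedNo}.
R1 ⊄ {BedNo} and R2 ⊄ {BedNo}, so the split is lossy.

No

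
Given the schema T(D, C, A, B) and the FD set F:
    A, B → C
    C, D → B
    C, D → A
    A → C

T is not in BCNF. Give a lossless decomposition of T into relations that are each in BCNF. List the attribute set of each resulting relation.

Candidate keys of the original relation: {A, D}, {C, D}.
Within {A, B, C, D}: {A, B}⁺ ∩ {A, B, C, D} = {A, B, C}, not the whole set, so A, B → C violates BCNF; decompose into {A, B, C} and {A, B, D}.
Within {A, B, C}: {A}⁺ ∩ {A, B, C} = {A, C}, not the whole set, so A → C violates BCNF; decompose into {A, C} and {A, B}.
{A, C} is in BCNF.
{A, B} is in BCNF.
{A, B, D} is in BCNF.

{A, B, D}; {A, C}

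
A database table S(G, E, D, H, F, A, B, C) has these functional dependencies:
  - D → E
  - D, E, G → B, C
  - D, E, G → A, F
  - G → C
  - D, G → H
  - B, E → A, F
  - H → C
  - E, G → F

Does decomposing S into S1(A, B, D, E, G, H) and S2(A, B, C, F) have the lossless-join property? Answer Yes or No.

Common attributes: {A, B}; their closure is {A, B}.
Neither S1 nor S2 is contained in that closure, so the decomposition is lossy.

No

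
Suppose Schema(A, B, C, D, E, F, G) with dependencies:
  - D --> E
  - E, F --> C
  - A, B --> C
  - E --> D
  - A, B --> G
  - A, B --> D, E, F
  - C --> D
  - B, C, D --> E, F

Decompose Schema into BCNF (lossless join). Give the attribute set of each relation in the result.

Candidate key of the original relation: {A, B}.
In {A, B, C, D, E, F, G}, {D} is not a superkey ({D}⁺ restricted to this set is {D, E}), so split on D --> E into {D, E} and {A, B, C, D, F, G}.
{D, E} is in BCNF.
In {A, B, C, D, F, G}, {C} is not a superkey ({C}⁺ restricted to this set is {C, D}), so split on C --> D into {C, D} and {A, B, C, F, G}.
{C, D} is in BCNF.
In {A, B, C, F, G}, {B, C} is not a superkey ({B, C}⁺ restricted to this set is {B, C, F}), so split on B, C --> F into {B, C, F} and {A, B, C, G}.
{B, C, F} is in BCNF.
{A, B, C, G} is in BCNF.

{A, B, C, G}; {B, C, F}; {C, D}; {D, E}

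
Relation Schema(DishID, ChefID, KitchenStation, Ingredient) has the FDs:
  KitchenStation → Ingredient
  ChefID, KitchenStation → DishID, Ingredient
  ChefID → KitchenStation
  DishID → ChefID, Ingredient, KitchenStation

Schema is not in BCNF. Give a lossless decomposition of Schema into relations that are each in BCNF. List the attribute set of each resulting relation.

{ChefID, DishID, KitchenStation}; {Ingredient, KitchenStation}

Candidate keys of the original relation: {ChefID}, {DishID}.
{ChefID, DishID, Ingredient, KitchenStation}: {KitchenStation} determines {Ingredient, KitchenStation} here but is not a superkey — split on KitchenStation → Ingredient, giving {Ingredient, KitchenStation} and {ChefID, DishID, KitchenStation}.
{Ingredient, KitchenStation} has no BCNF violation.
{ChefID, DishID, KitchenStation} has no BCNF violation.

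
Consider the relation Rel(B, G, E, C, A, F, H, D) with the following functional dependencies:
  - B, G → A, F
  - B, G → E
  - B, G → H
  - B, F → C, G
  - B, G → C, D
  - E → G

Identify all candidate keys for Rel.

{B} never appears on the right of any FD, so every key must include it.
{B, E}⁺ = {A, B, C, D, E, F, G, H} — all of the relation — so {B, E} is a candidate key.
{B, F}⁺ = {A, B, C, D, E, F, G, H} — all of the relation — so {B, F} is a candidate key.
{B, G}⁺ = {A, B, C, D, E, F, G, H} — all of the relation — so {B, G} is a candidate key.
These are minimal and exhaustive — every other superkey contains one of them.

{B, E}, {B, F}, {B, G}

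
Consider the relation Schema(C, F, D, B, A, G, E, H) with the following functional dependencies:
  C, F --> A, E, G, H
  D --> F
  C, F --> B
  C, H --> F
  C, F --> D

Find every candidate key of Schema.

{C, D}, {C, F}, {C, H}

Attributes never on any right-hand side: {C} — every candidate key must contain it.
{C, D}⁺ = {A, B, C, D, E, F, G, H}, which is every attribute, so {C, D} is a candidate key.
{C, F}⁺ = {A, B, C, D, E, F, G, H}, which is every attribute, so {C, F} is a candidate key.
{C, H}⁺ = {A, B, C, D, E, F, G, H}, which is every attribute, so {C, H} is a candidate key.
No proper subset of any of these is a key, and no other minimal superkey exists.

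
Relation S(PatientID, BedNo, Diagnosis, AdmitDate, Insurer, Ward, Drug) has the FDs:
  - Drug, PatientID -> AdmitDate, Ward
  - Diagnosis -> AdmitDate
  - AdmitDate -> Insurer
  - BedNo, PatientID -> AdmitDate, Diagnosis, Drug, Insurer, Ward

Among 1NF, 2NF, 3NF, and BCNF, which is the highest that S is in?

Candidate key: {BedNo, PatientID}. Prime attributes: {BedNo, PatientID}.
Drug, PatientID -> AdmitDate, Ward: {Drug, PatientID}⁺ = {AdmitDate, Drug, Insurer, PatientID, Ward}, which is not all of the attributes, so the left side is not a superkey — BCNF is violated.
Drug, PatientID -> AdmitDate, Ward determines the non-prime attributes {AdmitDate, Ward} from a non-superkey — 3NF is violated.
No proper subset of a key has a non-prime attribute in its closure, so there is no partial dependency; 2NF holds.

2NF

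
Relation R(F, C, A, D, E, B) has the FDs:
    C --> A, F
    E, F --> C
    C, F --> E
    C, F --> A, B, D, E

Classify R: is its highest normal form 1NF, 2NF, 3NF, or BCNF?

Candidate keys: {C}, {E, F}. Prime attributes: {C, E, F}.
Every FD has a superkey on the left, so the relation is in BCNF.

BCNF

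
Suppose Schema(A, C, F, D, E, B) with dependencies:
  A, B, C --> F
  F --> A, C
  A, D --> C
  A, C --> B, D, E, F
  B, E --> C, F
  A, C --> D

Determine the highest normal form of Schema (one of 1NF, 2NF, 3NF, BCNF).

Candidate keys: {A, C}, {A, D}, {B, E}, {F}. Prime attributes: {A, B, C, D, E, F}.
Every FD has a superkey on the left, so the relation is in BCNF.

BCNF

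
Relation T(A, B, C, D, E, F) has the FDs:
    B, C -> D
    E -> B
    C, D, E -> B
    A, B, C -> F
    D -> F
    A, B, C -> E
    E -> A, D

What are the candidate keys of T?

{C} never appears on the right of any FD, so every key must include it.
{C, E}⁺ = {A, B, C, D, E, F} — all of the relation — so {C, E} is a candidate key.
{A, B, C}⁺ = {A, B, C, D, E, F} — all of the relation — so {A, B, C} is a candidate key.
Any other superkey properly contains one of these, so there are no further candidate keys.

{A, B, C}, {C, E}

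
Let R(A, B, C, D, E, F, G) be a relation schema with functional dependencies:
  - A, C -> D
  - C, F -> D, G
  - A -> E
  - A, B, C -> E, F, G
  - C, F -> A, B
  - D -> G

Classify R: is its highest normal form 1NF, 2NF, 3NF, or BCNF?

Candidate keys: {A, B, C}, {C, F}. Prime attributes: {A, B, C, F}.
For A, C -> D we have {A, C}⁺ = {A, C, D, E, G}; {A, C} is not a superkey, so BCNF fails.
A, C -> D determines the non-prime attribute {D} from a non-superkey — 3NF is violated.
Since {A} ⊂ {A, B, C} and {A}⁺ ⊇ {E} with {E} non-prime, there is a partial dependency; 2NF fails.

1NF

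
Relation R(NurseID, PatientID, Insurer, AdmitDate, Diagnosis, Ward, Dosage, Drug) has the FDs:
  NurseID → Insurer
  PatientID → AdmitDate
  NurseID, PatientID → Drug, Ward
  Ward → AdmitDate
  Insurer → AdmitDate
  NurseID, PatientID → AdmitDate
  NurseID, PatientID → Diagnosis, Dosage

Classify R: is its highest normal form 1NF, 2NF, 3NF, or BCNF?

Candidate key: {NurseID, PatientID}. Prime attributes: {NurseID, PatientID}.
NurseID → Insurer breaks BCNF: {NurseID}⁺ = {AdmitDate, Insurer, NurseID}, so {NurseID} is not a superkey.
Because {Insurer} is non-prime and the left side of NurseID → Insurer is not a superkey, the relation is not in 3NF.
Since {NurseID} ⊂ {NurseID, PatientID} and {NurseID}⁺ ⊇ {AdmitDate, Insurer} with {AdmitDate, Insurer} non-prime, there is a partial dependency; 2NF fails.

1NF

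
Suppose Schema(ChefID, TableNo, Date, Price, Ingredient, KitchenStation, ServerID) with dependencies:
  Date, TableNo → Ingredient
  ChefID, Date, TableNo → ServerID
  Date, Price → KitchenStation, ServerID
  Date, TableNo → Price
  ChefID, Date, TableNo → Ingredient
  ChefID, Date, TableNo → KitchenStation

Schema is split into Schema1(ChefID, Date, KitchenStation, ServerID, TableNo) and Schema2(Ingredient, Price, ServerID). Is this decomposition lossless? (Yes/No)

Schema1 ∩ Schema2 = {ServerID}; its closure under F is {ServerID}.
The closure covers neither Schema1 nor Schema2 entirely; the join is not lossless.

No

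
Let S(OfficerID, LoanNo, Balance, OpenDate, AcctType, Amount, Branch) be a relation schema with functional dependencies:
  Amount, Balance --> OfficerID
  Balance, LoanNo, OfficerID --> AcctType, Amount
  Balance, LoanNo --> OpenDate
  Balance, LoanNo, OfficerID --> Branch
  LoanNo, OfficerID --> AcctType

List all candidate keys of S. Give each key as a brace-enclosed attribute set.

{Amount, Balance, LoanNo}, {Balance, LoanNo, OfficerID}

{Balance, LoanNo} never appear on the right of any FD, so every key must include all of them.
{Amount, Balance, LoanNo}⁺ = {AcctType, Amount, Balance, Branch, LoanNo, OfficerID, OpenDate} — all of the relation — so {Amount, Balance, LoanNo} is a candidate key.
{Balance, LoanNo, OfficerID}⁺ = {AcctType, Amount, Balance, Branch, LoanNo, OfficerID, OpenDate} — all of the relation — so {Balance, LoanNo, OfficerID} is a candidate key.
Any other superkey properly contains one of these, so there are no further candidate keys.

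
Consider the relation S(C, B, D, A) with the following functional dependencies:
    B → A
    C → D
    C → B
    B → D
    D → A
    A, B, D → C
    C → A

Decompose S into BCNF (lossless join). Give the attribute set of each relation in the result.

Candidate keys of the original relation: {B}, {C}.
{A, B, C, D}: {D} determines {A, D} here but is not a superkey — split on D → A, giving {A, D} and {B, C, D}.
{A, D} has no BCNF violation.
{B, C, D} has no BCNF violation.

{A, D}; {B, C, D}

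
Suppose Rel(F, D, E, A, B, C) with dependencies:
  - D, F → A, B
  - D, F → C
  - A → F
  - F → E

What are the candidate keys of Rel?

{A, D}, {D, F}

Attributes never on any right-hand side: {D} — every candidate key must contain it.
{A, D}⁺ = {A, B, C, D, E, F} — all of the relation — so {A, D} is a candidate key.
{D, F}⁺ = {A, B, C, D, E, F} — all of the relation — so {D, F} is a candidate key.
These are minimal and exhaustive — every other superkey contains one of them.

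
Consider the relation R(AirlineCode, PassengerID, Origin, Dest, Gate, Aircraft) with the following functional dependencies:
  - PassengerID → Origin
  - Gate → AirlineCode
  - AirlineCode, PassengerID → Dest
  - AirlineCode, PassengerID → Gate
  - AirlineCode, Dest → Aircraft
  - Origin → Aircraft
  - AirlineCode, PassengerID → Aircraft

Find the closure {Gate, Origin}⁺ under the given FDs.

{Aircraft, AirlineCode, Gate, Origin}

Start with {Gate, Origin}.
Gate → AirlineCode applies; add {AirlineCode} → now {AirlineCode, Gate, Origin}.
Origin → Aircraft applies; add {Aircraft} → now {Aircraft, AirlineCode, Gate, Origin}.
No further FD applies.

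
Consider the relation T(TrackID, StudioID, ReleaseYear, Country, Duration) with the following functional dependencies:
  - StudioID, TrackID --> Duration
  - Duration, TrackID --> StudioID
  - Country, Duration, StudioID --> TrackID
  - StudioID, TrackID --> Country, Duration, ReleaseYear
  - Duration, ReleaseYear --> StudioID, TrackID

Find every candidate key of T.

{Country, Duration, StudioID}, {Duration, ReleaseYear}, {Duration, TrackID}, {StudioID, TrackID}

Closure of {Duration, ReleaseYear} is {Country, Duration, ReleaseYear, StudioID, TrackID}, the whole schema; {Duration, ReleaseYear} is a candidate key.
Closure of {Duration, TrackID} is {Country, Duration, ReleaseYear, StudioID, TrackID}, the whole schema; {Duration, TrackID} is a candidate key.
Closure of {StudioID, TrackID} is {Country, Duration, ReleaseYear, StudioID, TrackID}, the whole schema; {StudioID, TrackID} is a candidate key.
Closure of {Country, Duration, StudioID} is {Country, Duration, ReleaseYear, StudioID, TrackID}, the whole schema; {Country, Duration, StudioID} is a candidate key.
Any other superkey properly contains one of these, so there are no further candidate keys.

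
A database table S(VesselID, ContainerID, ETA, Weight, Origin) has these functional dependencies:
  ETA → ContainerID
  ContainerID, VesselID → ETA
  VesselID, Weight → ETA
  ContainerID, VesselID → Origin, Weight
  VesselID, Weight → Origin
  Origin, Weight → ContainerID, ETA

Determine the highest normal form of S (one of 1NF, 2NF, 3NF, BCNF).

Candidate keys: {ContainerID, VesselID}, {ETA, VesselID}, {VesselID, Weight}. Prime attributes: {ContainerID, ETA, VesselID, Weight}.
ETA → ContainerID breaks BCNF: {ETA}⁺ = {ContainerID, ETA}, so {ETA} is not a superkey.
Its right-hand attributes {ContainerID} are all prime, as are those of every other non-superkey FD — the relation is in 3NF.

3NF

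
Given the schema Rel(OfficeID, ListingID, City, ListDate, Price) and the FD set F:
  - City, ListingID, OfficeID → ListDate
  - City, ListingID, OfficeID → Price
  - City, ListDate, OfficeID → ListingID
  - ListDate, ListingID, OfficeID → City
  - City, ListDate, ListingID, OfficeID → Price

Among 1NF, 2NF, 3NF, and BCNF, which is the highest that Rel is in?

BCNF

Candidate keys: {City, ListDate, OfficeID}, {City, ListingID, OfficeID}, {ListDate, ListingID, OfficeID}. Prime attributes: {City, ListDate, ListingID, OfficeID}.
Each dependency's left side is a superkey — BCNF holds.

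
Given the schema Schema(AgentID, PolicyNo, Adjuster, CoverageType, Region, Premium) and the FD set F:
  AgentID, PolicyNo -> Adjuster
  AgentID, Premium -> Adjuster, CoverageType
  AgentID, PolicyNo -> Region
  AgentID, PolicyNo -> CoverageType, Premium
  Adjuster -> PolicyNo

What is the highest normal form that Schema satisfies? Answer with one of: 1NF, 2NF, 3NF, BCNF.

Candidate keys: {Adjuster, AgentID}, {AgentID, PolicyNo}, {AgentID, Premium}. Prime attributes: {Adjuster, AgentID, PolicyNo, Premium}.
For Adjuster -> PolicyNo we have {Adjuster}⁺ = {Adjuster, PolicyNo}; {Adjuster} is not a superkey, so BCNF fails.
Since {PolicyNo} ⊆ prime attributes and every other non-superkey FD also has a prime right side, the schema is in 3NF.

3NF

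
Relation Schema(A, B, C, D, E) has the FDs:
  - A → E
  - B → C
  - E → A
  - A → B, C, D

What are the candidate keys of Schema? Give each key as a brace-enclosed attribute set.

{A}, {E}

{A}⁺ = {A, B, C, D, E} — all of the relation — so {A} is a candidate key.
{E}⁺ = {A, B, C, D, E} — all of the relation — so {E} is a candidate key.
These are minimal and exhaustive — every other superkey contains one of them.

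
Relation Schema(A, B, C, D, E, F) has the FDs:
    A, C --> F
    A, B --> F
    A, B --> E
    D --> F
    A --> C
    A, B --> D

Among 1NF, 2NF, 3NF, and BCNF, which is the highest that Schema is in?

Candidate key: {A, B}. Prime attributes: {A, B}.
A, C --> F breaks BCNF: {A, C}⁺ = {A, C, F}, so {A, C} is not a superkey.
A, C --> F has non-prime {F} on the right and a non-superkey on the left, so 3NF fails.
The proper key subset {A} of {A, B} determines non-prime {C, F}, so the relation is not even in 2NF.

1NF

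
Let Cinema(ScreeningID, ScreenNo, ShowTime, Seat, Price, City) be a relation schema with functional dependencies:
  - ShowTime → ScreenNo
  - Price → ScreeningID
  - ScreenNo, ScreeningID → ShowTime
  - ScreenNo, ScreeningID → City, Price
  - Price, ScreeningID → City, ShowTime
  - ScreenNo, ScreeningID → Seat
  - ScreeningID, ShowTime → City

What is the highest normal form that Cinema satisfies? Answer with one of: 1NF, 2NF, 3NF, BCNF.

3NF

Candidate keys: {Price}, {ScreenNo, ScreeningID}, {ScreeningID, ShowTime}. Prime attributes: {Price, ScreenNo, ScreeningID, ShowTime}.
For ShowTime → ScreenNo we have {ShowTime}⁺ = {ScreenNo, ShowTime}; {ShowTime} is not a superkey, so BCNF fails.
Since {ScreenNo} ⊆ prime attributes and every other non-superkey FD also has a prime right side, the schema is in 3NF.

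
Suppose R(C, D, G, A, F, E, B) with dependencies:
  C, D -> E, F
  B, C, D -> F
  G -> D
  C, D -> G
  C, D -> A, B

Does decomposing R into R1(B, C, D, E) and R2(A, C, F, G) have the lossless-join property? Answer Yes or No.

No

The shared attributes are {C} and {C}⁺ = {C}.
The closure covers neither R1 nor R2 entirely; the join is not lossless.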